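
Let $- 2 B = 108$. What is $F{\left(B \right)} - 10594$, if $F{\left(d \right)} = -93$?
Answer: $-10687$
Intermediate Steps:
$B = -54$ ($B = \left(- \frac{1}{2}\right) 108 = -54$)
$F{\left(B \right)} - 10594 = -93 - 10594 = -10687$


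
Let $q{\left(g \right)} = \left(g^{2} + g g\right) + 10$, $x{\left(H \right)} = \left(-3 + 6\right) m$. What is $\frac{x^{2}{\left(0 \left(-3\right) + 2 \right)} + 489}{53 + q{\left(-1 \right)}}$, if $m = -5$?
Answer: $\frac{714}{65} \approx 10.985$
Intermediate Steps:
$x{\left(H \right)} = -15$ ($x{\left(H \right)} = \left(-3 + 6\right) \left(-5\right) = 3 \left(-5\right) = -15$)
$q{\left(g \right)} = 10 + 2 g^{2}$ ($q{\left(g \right)} = \left(g^{2} + g^{2}\right) + 10 = 2 g^{2} + 10 = 10 + 2 g^{2}$)
$\frac{x^{2}{\left(0 \left(-3\right) + 2 \right)} + 489}{53 + q{\left(-1 \right)}} = \frac{\left(-15\right)^{2} + 489}{53 + \left(10 + 2 \left(-1\right)^{2}\right)} = \frac{225 + 489}{53 + \left(10 + 2 \cdot 1\right)} = \frac{714}{53 + \left(10 + 2\right)} = \frac{714}{53 + 12} = \frac{714}{65}$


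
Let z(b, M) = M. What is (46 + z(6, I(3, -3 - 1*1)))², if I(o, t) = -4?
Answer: 1764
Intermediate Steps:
(46 + z(6, I(3, -3 - 1*1)))² = (46 - 4)² = 42² = 1764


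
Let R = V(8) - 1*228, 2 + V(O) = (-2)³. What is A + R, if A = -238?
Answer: -476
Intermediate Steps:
V(O) = -10 (V(O) = -2 + (-2)³ = -2 - 8 = -10)
R = -238 (R = -10 - 1*228 = -10 - 228 = -238)
A + R = -238 - 238 = -476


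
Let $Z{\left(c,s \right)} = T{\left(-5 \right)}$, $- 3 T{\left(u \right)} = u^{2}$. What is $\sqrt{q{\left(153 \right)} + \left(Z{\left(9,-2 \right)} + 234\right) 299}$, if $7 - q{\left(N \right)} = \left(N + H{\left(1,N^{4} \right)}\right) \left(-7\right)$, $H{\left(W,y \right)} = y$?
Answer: $\frac{\sqrt{34523437674}}{3} \approx 61935.0$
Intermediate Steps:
$T{\left(u \right)} = - \frac{u^{2}}{3}$
$q{\left(N \right)} = 7 + 7 N + 7 N^{4}$ ($q{\left(N \right)} = 7 - \left(N + N^{4}\right) \left(-7\right) = 7 - \left(- 7 N - 7 N^{4}\right) = 7 + \left(7 N + 7 N^{4}\right) = 7 + 7 N + 7 N^{4}$)
$Z{\left(c,s \right)} = - \frac{25}{3}$ ($Z{\left(c,s \right)} = - \frac{\left(-5\right)^{2}}{3} = \left(- \frac{1}{3}\right) 25 = - \frac{25}{3}$)
$\sqrt{q{\left(153 \right)} + \left(Z{\left(9,-2 \right)} + 234\right) 299} = \sqrt{\left(7 + 7 \cdot 153 + 7 \cdot 153^{4}\right) + \left(- \frac{25}{3} + 234\right) 299} = \sqrt{\left(7 + 1071 + 7 \cdot 547981281\right) + \frac{677}{3} \cdot 299} = \sqrt{\left(7 + 1071 + 3835868967\right) + \frac{202423}{3}} = \sqrt{3835870045 + \frac{202423}{3}} = \sqrt{\frac{11507812558}{3}} = \frac{\sqrt{34523437674}}{3}$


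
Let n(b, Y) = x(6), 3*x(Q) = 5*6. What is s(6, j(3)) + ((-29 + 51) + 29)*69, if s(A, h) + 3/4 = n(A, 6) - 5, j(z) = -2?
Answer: 14093/4 ≈ 3523.3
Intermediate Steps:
x(Q) = 10 (x(Q) = (5*6)/3 = (1/3)*30 = 10)
n(b, Y) = 10
s(A, h) = 17/4 (s(A, h) = -3/4 + (10 - 5) = -3/4 + 5 = 17/4)
s(6, j(3)) + ((-29 + 51) + 29)*69 = 17/4 + ((-29 + 51) + 29)*69 = 17/4 + (22 + 29)*69 = 17/4 + 51*69 = 17/4 + 3519 = 14093/4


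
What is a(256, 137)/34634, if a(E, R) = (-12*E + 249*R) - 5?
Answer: 15518/17317 ≈ 0.89611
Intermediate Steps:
a(E, R) = -5 - 12*E + 249*R
a(256, 137)/34634 = (-5 - 12*256 + 249*137)/34634 = (-5 - 3072 + 34113)*(1/34634) = 31036*(1/34634) = 15518/17317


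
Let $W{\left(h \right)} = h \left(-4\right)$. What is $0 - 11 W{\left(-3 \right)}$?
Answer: $-132$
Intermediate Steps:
$W{\left(h \right)} = - 4 h$
$0 - 11 W{\left(-3 \right)} = 0 - 11 \left(\left(-4\right) \left(-3\right)\right) = 0 - 132 = -132$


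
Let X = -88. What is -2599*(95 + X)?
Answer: -18193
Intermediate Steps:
-2599*(95 + X) = -2599*(95 - 88) = -2599*7 = -18193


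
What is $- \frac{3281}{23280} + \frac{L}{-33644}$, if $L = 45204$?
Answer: $- \frac{290683771}{195808080} \approx -1.4845$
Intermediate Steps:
$- \frac{3281}{23280} + \frac{L}{-33644} = - \frac{3281}{23280} + \frac{45204}{-33644} = \left(-3281\right) \frac{1}{23280} + 45204 \left(- \frac{1}{33644}\right) = - \frac{3281}{23280} - \frac{11301}{8411} = - \frac{290683771}{195808080}$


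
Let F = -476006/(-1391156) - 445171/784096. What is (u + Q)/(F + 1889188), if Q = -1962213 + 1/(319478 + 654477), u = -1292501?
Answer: -864443879444551327405536/501763537046627408438635 ≈ -1.7228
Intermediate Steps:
F = -61516976775/272699963744 (F = -476006*(-1/1391156) - 445171*1/784096 = 238003/695578 - 445171/784096 = -61516976775/272699963744 ≈ -0.22558)
Q = -1911107162414/973955 (Q = -1962213 + 1/973955 = -1911107162414/973955 ≈ -1.9622e+6)
(u + Q)/(F + 1889188) = (-1292501 - 1911107162414/973955)/(-61516976775/272699963744 + 1889188) = -3169944973869/(973955*515181437588623097/272699963744) = -3169944973869/973955*272699963744/515181437588623097 = -864443879444551327405536/501763537046627408438635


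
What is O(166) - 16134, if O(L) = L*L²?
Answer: 4558162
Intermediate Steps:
O(L) = L³
O(166) - 16134 = 166³ - 16134 = 4574296 - 16134 = 4558162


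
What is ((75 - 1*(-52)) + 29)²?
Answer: 24336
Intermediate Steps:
((75 - 1*(-52)) + 29)² = ((75 + 52) + 29)² = (127 + 29)² = 156² = 24336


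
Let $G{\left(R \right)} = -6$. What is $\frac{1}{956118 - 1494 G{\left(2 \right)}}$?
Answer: $\frac{1}{965082} \approx 1.0362 \cdot 10^{-6}$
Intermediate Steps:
$\frac{1}{956118 - 1494 G{\left(2 \right)}} = \frac{1}{956118 - -8964} = \frac{1}{956118 + 8964} = \frac{1}{965082}$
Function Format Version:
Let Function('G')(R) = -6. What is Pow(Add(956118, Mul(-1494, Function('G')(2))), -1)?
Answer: Rational(1, 965082) ≈ 1.0362e-6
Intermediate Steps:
Pow(Add(956118, Mul(-1494, Function('G')(2))), -1) = Pow(Add(956118, Mul(-1494, -6)), -1) = Pow(Add(956118, 8964), -1) = Pow(965082, -1) = Rational(1, 965082)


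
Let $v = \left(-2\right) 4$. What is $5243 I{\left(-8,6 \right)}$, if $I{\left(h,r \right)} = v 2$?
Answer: $-83888$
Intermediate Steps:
$v = -8$
$I{\left(h,r \right)} = -16$ ($I{\left(h,r \right)} = \left(-8\right) 2 = -16$)
$5243 I{\left(-8,6 \right)} = 5243 \left(-16\right) = -83888$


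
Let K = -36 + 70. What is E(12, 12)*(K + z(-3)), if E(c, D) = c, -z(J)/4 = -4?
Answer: 600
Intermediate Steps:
z(J) = 16 (z(J) = -4*(-4) = 16)
K = 34
E(12, 12)*(K + z(-3)) = 12*(34 + 16) = 12*50 = 600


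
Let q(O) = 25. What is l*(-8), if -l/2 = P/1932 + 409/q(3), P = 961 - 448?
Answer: 1070684/4025 ≈ 266.01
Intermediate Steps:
P = 513
l = -267671/8050 (l = -2*(513/1932 + 409/25) = -2*(513*(1/1932) + 409*(1/25)) = -2*(171/644 + 409/25) = -2*267671/16100 = -267671/8050 ≈ -33.251)
l*(-8) = -267671/8050*(-8) = 1070684/4025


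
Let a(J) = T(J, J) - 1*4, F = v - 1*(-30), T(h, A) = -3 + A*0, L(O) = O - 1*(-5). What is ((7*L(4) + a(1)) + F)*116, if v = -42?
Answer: 5104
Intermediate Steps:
L(O) = 5 + O (L(O) = O + 5 = 5 + O)
T(h, A) = -3 (T(h, A) = -3 + 0 = -3)
F = -12 (F = -42 - 1*(-30) = -42 + 30 = -12)
a(J) = -7 (a(J) = -3 - 1*4 = -3 - 4 = -7)
((7*L(4) + a(1)) + F)*116 = ((7*(5 + 4) - 7) - 12)*116 = ((7*9 - 7) - 12)*116 = ((63 - 7) - 12)*116 = (56 - 12)*116 = 44*116 = 5104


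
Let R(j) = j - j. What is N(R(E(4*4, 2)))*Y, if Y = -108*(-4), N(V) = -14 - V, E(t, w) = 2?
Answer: -6048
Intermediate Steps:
R(j) = 0
Y = 432
N(R(E(4*4, 2)))*Y = (-14 - 1*0)*432 = (-14 + 0)*432 = -14*432 = -6048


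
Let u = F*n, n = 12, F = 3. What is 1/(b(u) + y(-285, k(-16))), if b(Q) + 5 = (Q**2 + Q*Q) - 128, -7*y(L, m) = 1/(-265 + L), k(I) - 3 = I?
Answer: 3850/9467151 ≈ 0.00040667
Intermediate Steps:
k(I) = 3 + I
y(L, m) = -1/(7*(-265 + L))
u = 36 (u = 3*12 = 36)
b(Q) = -133 + 2*Q**2 (b(Q) = -5 + ((Q**2 + Q*Q) - 128) = -5 + ((Q**2 + Q**2) - 128) = -5 + (2*Q**2 - 128) = -5 + (-128 + 2*Q**2) = -133 + 2*Q**2)
1/(b(u) + y(-285, k(-16))) = 1/((-133 + 2*36**2) - 1/(-1855 + 7*(-285))) = 1/((-133 + 2*1296) - 1/(-1855 - 1995)) = 1/((-133 + 2592) - 1/(-3850)) = 1/(2459 - 1*(-1/3850)) = 1/(2459 + 1/3850) = 1/(9467151/3850) = 3850/9467151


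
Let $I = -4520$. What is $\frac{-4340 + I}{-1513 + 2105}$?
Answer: $- \frac{2215}{148} \approx -14.966$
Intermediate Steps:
$\frac{-4340 + I}{-1513 + 2105} = \frac{-4340 - 4520}{-1513 + 2105} = - \frac{8860}{592} = \left(-8860\right) \frac{1}{592} = - \frac{2215}{148}$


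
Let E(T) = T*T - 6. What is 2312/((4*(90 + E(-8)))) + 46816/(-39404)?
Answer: 1980843/728974 ≈ 2.7173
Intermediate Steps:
E(T) = -6 + T² (E(T) = T² - 6 = -6 + T²)
2312/((4*(90 + E(-8)))) + 46816/(-39404) = 2312/((4*(90 + (-6 + (-8)²)))) + 46816/(-39404) = 2312/((4*(90 + (-6 + 64)))) + 46816*(-1/39404) = 2312/((4*(90 + 58))) - 11704/9851 = 2312/((4*148)) - 11704/9851 = 2312/592 - 11704/9851 = 2312*(1/592) - 11704/9851 = 289/74 - 11704/9851 = 1980843/728974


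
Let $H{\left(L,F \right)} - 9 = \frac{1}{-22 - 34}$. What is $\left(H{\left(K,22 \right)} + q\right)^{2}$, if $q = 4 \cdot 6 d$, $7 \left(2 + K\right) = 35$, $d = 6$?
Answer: $\frac{73393489}{3136} \approx 23404.0$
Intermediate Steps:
$K = 3$ ($K = -2 + \frac{1}{7} \cdot 35 = -2 + 5 = 3$)
$H{\left(L,F \right)} = \frac{503}{56}$ ($H{\left(L,F \right)} = 9 + \frac{1}{-22 - 34} = 9 + \frac{1}{-56} = 9 - \frac{1}{56} = \frac{503}{56}$)
$q = 144$ ($q = 4 \cdot 6 \cdot 6 = 24 \cdot 6 = 144$)
$\left(H{\left(K,22 \right)} + q\right)^{2} = \left(\frac{503}{56} + 144\right)^{2} = \left(\frac{8567}{56}\right)^{2} = \frac{73393489}{3136}$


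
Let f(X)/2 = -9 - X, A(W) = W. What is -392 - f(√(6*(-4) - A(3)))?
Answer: -374 + 6*I*√3 ≈ -374.0 + 10.392*I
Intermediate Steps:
f(X) = -18 - 2*X (f(X) = 2*(-9 - X) = -18 - 2*X)
-392 - f(√(6*(-4) - A(3))) = -392 - (-18 - 2*√(6*(-4) - 1*3)) = -392 - (-18 - 2*√(-24 - 3)) = -392 - (-18 - 6*I*√3) = -392 + (18 + 6*I*√3) = -374 + 6*I*√3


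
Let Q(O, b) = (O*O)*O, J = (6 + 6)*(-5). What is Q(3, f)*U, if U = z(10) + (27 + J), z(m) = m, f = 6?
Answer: -621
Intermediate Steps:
J = -60 (J = 12*(-5) = -60)
Q(O, b) = O³ (Q(O, b) = O²*O = O³)
U = -23 (U = 10 + (27 - 60) = 10 - 33 = -23)
Q(3, f)*U = 3³*(-23) = 27*(-23) = -621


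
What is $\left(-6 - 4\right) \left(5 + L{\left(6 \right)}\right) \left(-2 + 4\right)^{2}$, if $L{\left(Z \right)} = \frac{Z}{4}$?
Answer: $-260$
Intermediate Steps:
$L{\left(Z \right)} = \frac{Z}{4}$ ($L{\left(Z \right)} = Z \frac{1}{4} = \frac{Z}{4}$)
$\left(-6 - 4\right) \left(5 + L{\left(6 \right)}\right) \left(-2 + 4\right)^{2} = \left(-6 - 4\right) \left(5 + \frac{1}{4} \cdot 6\right) \left(-2 + 4\right)^{2} = - 10 \left(5 + \frac{3}{2}\right) 2^{2} = \left(-10\right) \frac{13}{2} \cdot 4 = \left(-65\right) 4 = -260$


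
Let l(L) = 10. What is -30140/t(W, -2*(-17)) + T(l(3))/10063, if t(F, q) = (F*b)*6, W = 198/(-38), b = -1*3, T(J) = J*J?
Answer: -261931790/815103 ≈ -321.35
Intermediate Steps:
T(J) = J²
b = -3
W = -99/19 (W = 198*(-1/38) = -99/19 ≈ -5.2105)
t(F, q) = -18*F (t(F, q) = (F*(-3))*6 = -3*F*6 = -18*F)
-30140/t(W, -2*(-17)) + T(l(3))/10063 = -30140/((-18*(-99/19))) + 10²/10063 = -30140/1782/19 + 100*(1/10063) = -30140*19/1782 + 100/10063 = -26030/81 + 100/10063 = -261931790/815103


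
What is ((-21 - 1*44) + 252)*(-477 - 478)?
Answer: -178585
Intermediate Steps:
((-21 - 1*44) + 252)*(-477 - 478) = ((-21 - 44) + 252)*(-955) = (-65 + 252)*(-955) = 187*(-955) = -178585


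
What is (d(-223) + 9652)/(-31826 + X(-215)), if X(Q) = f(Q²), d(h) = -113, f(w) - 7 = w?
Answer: 9539/14406 ≈ 0.66215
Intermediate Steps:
f(w) = 7 + w
X(Q) = 7 + Q²
(d(-223) + 9652)/(-31826 + X(-215)) = (-113 + 9652)/(-31826 + (7 + (-215)²)) = 9539/(-31826 + (7 + 46225)) = 9539/(-31826 + 46232) = 9539/14406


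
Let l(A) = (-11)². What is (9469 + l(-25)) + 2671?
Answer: 12261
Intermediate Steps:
l(A) = 121
(9469 + l(-25)) + 2671 = (9469 + 121) + 2671 = 9590 + 2671 = 12261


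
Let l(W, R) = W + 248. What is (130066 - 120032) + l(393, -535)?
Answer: 10675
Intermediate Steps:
l(W, R) = 248 + W
(130066 - 120032) + l(393, -535) = (130066 - 120032) + (248 + 393) = 10034 + 641 = 10675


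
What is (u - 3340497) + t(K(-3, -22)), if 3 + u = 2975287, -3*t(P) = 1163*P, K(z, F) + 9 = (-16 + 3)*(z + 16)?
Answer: -888625/3 ≈ -2.9621e+5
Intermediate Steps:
K(z, F) = -217 - 13*z (K(z, F) = -9 + (-16 + 3)*(z + 16) = -9 - 13*(16 + z) = -9 + (-208 - 13*z) = -217 - 13*z)
t(P) = -1163*P/3
u = 2975284 (u = -3 + 2975287 = 2975284)
(u - 3340497) + t(K(-3, -22)) = (2975284 - 3340497) - 1163*(-217 - 13*(-3))/3 = -365213 - 1163*(-217 + 39)/3 = -365213 - 1163/3*(-178) = -365213 + 207014/3 = -888625/3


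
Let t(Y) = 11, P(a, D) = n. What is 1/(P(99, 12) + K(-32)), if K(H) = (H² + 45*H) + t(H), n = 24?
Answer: -1/381 ≈ -0.0026247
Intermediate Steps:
P(a, D) = 24
K(H) = 11 + H² + 45*H (K(H) = (H² + 45*H) + 11 = 11 + H² + 45*H)
1/(P(99, 12) + K(-32)) = 1/(24 + (11 + (-32)² + 45*(-32))) = 1/(24 + (11 + 1024 - 1440)) = 1/(24 - 405) = 1/(-381) = -1/381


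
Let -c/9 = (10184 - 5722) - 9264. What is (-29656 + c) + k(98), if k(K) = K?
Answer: 13660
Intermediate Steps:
c = 43218 (c = -9*((10184 - 5722) - 9264) = -9*(4462 - 9264) = -9*(-4802) = 43218)
(-29656 + c) + k(98) = (-29656 + 43218) + 98 = 13562 + 98 = 13660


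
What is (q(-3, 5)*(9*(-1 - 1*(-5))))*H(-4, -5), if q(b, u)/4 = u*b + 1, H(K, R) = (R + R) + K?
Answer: 28224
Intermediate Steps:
H(K, R) = K + 2*R (H(K, R) = 2*R + K = K + 2*R)
q(b, u) = 4 + 4*b*u (q(b, u) = 4*(u*b + 1) = 4*(b*u + 1) = 4*(1 + b*u) = 4 + 4*b*u)
(q(-3, 5)*(9*(-1 - 1*(-5))))*H(-4, -5) = ((4 + 4*(-3)*5)*(9*(-1 - 1*(-5))))*(-4 + 2*(-5)) = ((4 - 60)*(9*(-1 + 5)))*(-4 - 10) = -504*4*(-14) = -56*36*(-14) = -2016*(-14) = 28224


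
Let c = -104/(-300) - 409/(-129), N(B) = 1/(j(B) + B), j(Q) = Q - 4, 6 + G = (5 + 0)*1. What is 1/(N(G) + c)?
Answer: 6450/21611 ≈ 0.29846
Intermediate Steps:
G = -1 (G = -6 + (5 + 0)*1 = -6 + 5*1 = -6 + 5 = -1)
j(Q) = -4 + Q
N(B) = 1/(-4 + 2*B) (N(B) = 1/((-4 + B) + B) = 1/(-4 + 2*B))
c = 3781/1075 (c = -104*(-1/300) - 409*(-1/129) = 26/75 + 409/129 = 3781/1075 ≈ 3.5172)
1/(N(G) + c) = 1/(1/(2*(-2 - 1)) + 3781/1075) = 1/((½)/(-3) + 3781/1075) = 1/((½)*(-⅓) + 3781/1075) = 1/(-⅙ + 3781/1075) = 1/(21611/6450) = 6450/21611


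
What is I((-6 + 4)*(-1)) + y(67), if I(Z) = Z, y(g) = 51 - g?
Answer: -14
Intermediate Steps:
I((-6 + 4)*(-1)) + y(67) = (-6 + 4)*(-1) + (51 - 1*67) = -2*(-1) + (51 - 67) = 2 - 16 = -14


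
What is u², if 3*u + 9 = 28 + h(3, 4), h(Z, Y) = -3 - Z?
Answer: 169/9 ≈ 18.778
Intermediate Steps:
u = 13/3 (u = -3 + (28 + (-3 - 1*3))/3 = -3 + (28 + (-3 - 3))/3 = -3 + (28 - 6)/3 = -3 + (⅓)*22 = -3 + 22/3 = 13/3 ≈ 4.3333)
u² = (13/3)² = 169/9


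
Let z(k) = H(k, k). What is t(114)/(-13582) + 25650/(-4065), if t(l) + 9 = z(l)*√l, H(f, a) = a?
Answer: -23222781/3680722 - 57*√114/6791 ≈ -6.3989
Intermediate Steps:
z(k) = k
t(l) = -9 + l^(3/2) (t(l) = -9 + l*√l = -9 + l^(3/2))
t(114)/(-13582) + 25650/(-4065) = (-9 + 114^(3/2))/(-13582) + 25650/(-4065) = (-9 + 114*√114)*(-1/13582) + 25650*(-1/4065) = (9/13582 - 57*√114/6791) - 1710/271 = -23222781/3680722 - 57*√114/6791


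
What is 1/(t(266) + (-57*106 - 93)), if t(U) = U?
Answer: -1/5869 ≈ -0.00017039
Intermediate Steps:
1/(t(266) + (-57*106 - 93)) = 1/(266 + (-57*106 - 93)) = 1/(266 + (-6042 - 93)) = 1/(266 - 6135) = 1/(-5869) = -1/5869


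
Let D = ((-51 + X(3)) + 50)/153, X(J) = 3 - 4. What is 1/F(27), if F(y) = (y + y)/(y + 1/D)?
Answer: -11/12 ≈ -0.91667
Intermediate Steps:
X(J) = -1
D = -2/153 (D = ((-51 - 1) + 50)/153 = (-52 + 50)*(1/153) = -2*1/153 = -2/153 ≈ -0.013072)
F(y) = 2*y/(-153/2 + y) (F(y) = (y + y)/(y + 1/(-2/153)) = (2*y)/(y - 153/2) = (2*y)/(-153/2 + y) = 2*y/(-153/2 + y))
1/F(27) = 1/(4*27/(-153 + 2*27)) = 1/(4*27/(-153 + 54)) = 1/(4*27/(-99)) = 1/(4*27*(-1/99)) = 1/(-12/11) = -11/12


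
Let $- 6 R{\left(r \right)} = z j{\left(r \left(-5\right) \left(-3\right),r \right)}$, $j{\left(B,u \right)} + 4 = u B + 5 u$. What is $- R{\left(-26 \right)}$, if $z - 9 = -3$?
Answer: $10006$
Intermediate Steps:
$z = 6$ ($z = 9 - 3 = 6$)
$j{\left(B,u \right)} = -4 + 5 u + B u$ ($j{\left(B,u \right)} = -4 + \left(u B + 5 u\right) = -4 + \left(B u + 5 u\right) = -4 + \left(5 u + B u\right) = -4 + 5 u + B u$)
$R{\left(r \right)} = 4 - 15 r^{2} - 5 r$ ($R{\left(r \right)} = - \frac{6 \left(-4 + 5 r + r \left(-5\right) \left(-3\right) r\right)}{6} = - \frac{6 \left(-4 + 5 r + - 5 r \left(-3\right) r\right)}{6} = - \frac{6 \left(-4 + 5 r + 15 r r\right)}{6} = - \frac{6 \left(-4 + 5 r + 15 r^{2}\right)}{6} = - \frac{-24 + 30 r + 90 r^{2}}{6} = 4 - 15 r^{2} - 5 r$)
$- R{\left(-26 \right)} = - (4 - 15 \left(-26\right)^{2} - -130) = - (4 - 10140 + 130) = \left(-1\right) \left(-10006\right) = 10006$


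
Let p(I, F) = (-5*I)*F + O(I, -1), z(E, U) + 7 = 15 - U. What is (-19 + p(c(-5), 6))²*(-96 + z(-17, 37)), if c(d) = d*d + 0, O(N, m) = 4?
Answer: -73153125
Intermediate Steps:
z(E, U) = 8 - U (z(E, U) = -7 + (15 - U) = 8 - U)
c(d) = d² (c(d) = d² + 0 = d²)
p(I, F) = 4 - 5*F*I (p(I, F) = (-5*I)*F + 4 = -5*F*I + 4 = 4 - 5*F*I)
(-19 + p(c(-5), 6))²*(-96 + z(-17, 37)) = (-19 + (4 - 5*6*(-5)²))²*(-96 + (8 - 1*37)) = (-19 + (4 - 5*6*25))²*(-96 + (8 - 37)) = (-19 + (4 - 750))²*(-96 - 29) = (-19 - 746)²*(-125) = (-765)²*(-125) = 585225*(-125) = -73153125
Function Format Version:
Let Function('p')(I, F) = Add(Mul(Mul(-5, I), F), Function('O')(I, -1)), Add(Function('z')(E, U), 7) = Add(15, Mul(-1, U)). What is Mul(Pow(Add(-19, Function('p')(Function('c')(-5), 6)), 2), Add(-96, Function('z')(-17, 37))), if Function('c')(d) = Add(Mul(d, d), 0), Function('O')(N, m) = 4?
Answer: -73153125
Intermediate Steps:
Function('z')(E, U) = Add(8, Mul(-1, U)) (Function('z')(E, U) = Add(-7, Add(15, Mul(-1, U))) = Add(8, Mul(-1, U)))
Function('c')(d) = Pow(d, 2) (Function('c')(d) = Add(Pow(d, 2), 0) = Pow(d, 2))
Function('p')(I, F) = Add(4, Mul(-5, F, I)) (Function('p')(I, F) = Add(Mul(Mul(-5, I), F), 4) = Add(Mul(-5, F, I), 4) = Add(4, Mul(-5, F, I)))
Mul(Pow(Add(-19, Function('p')(Function('c')(-5), 6)), 2), Add(-96, Function('z')(-17, 37))) = Mul(Pow(Add(-19, Add(4, Mul(-5, 6, Pow(-5, 2)))), 2), Add(-96, Add(8, Mul(-1, 37)))) = Mul(Pow(Add(-19, Add(4, Mul(-5, 6, 25))), 2), Add(-96, Add(8, -37))) = Mul(Pow(Add(-19, Add(4, -750)), 2), Add(-96, -29)) = Mul(Pow(Add(-19, -746), 2), -125) = Mul(Pow(-765, 2), -125) = Mul(585225, -125) = -73153125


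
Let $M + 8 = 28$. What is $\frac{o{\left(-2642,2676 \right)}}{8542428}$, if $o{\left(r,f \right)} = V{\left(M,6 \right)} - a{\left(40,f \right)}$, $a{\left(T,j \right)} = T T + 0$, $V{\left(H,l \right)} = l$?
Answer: $- \frac{797}{4271214} \approx -0.0001866$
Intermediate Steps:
$M = 20$ ($M = -8 + 28 = 20$)
$a{\left(T,j \right)} = T^{2}$ ($a{\left(T,j \right)} = T^{2} + 0 = T^{2}$)
$o{\left(r,f \right)} = -1594$ ($o{\left(r,f \right)} = 6 - 40^{2} = 6 - 1600 = -1594$)
$\frac{o{\left(-2642,2676 \right)}}{8542428} = - \frac{1594}{8542428} = \left(-1594\right) \frac{1}{8542428} = - \frac{797}{4271214}$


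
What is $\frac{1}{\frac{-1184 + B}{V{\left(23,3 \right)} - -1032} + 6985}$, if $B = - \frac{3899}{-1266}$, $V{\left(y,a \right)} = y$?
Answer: $\frac{267126}{1865576101} \approx 0.00014319$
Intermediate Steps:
$B = \frac{3899}{1266}$ ($B = \left(-3899\right) \left(- \frac{1}{1266}\right) = \frac{3899}{1266} \approx 3.0798$)
$\frac{1}{\frac{-1184 + B}{V{\left(23,3 \right)} - -1032} + 6985} = \frac{1}{\frac{-1184 + \frac{3899}{1266}}{23 - -1032} + 6985} = \frac{1}{- \frac{1495045}{1266 \left(23 + 1032\right)} + 6985} = \frac{1}{- \frac{1495045}{1266 \cdot 1055} + 6985} = \frac{1}{\left(- \frac{1495045}{1266}\right) \frac{1}{1055} + 6985} = \frac{1}{- \frac{299009}{267126} + 6985} = \frac{1}{\frac{1865576101}{267126}} = \frac{267126}{1865576101}$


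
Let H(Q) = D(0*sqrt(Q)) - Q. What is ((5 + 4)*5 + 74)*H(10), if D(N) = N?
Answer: -1190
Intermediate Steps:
H(Q) = -Q (H(Q) = 0*sqrt(Q) - Q = 0 - Q = -Q)
((5 + 4)*5 + 74)*H(10) = ((5 + 4)*5 + 74)*(-1*10) = (9*5 + 74)*(-10) = (45 + 74)*(-10) = 119*(-10) = -1190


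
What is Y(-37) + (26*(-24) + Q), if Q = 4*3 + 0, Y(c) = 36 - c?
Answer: -539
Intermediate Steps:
Q = 12 (Q = 12 + 0 = 12)
Y(-37) + (26*(-24) + Q) = (36 - 1*(-37)) + (26*(-24) + 12) = (36 + 37) + (-624 + 12) = 73 - 612 = -539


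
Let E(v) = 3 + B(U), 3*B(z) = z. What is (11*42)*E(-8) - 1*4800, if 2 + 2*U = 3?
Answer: -3337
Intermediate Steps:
U = ½ (U = -1 + (½)*3 = -1 + 3/2 = ½ ≈ 0.50000)
B(z) = z/3
E(v) = 19/6 (E(v) = 3 + (⅓)*(½) = 3 + ⅙ = 19/6)
(11*42)*E(-8) - 1*4800 = (11*42)*(19/6) - 1*4800 = 462*(19/6) - 4800 = 1463 - 4800 = -3337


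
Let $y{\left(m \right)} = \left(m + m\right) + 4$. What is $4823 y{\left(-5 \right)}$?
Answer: $-28938$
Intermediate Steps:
$y{\left(m \right)} = 4 + 2 m$ ($y{\left(m \right)} = 2 m + 4 = 4 + 2 m$)
$4823 y{\left(-5 \right)} = 4823 \left(4 + 2 \left(-5\right)\right) = 4823 \left(4 - 10\right) = 4823 \left(-6\right) = -28938$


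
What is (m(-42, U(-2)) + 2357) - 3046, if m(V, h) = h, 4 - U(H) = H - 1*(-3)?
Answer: -686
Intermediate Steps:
U(H) = 1 - H (U(H) = 4 - (H - 1*(-3)) = 4 - (H + 3) = 4 - (3 + H) = 4 + (-3 - H) = 1 - H)
(m(-42, U(-2)) + 2357) - 3046 = ((1 - 1*(-2)) + 2357) - 3046 = ((1 + 2) + 2357) - 3046 = (3 + 2357) - 3046 = 2360 - 3046 = -686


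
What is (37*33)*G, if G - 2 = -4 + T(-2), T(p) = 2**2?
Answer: 2442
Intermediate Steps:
T(p) = 4
G = 2 (G = 2 + (-4 + 4) = 2 + 0 = 2)
(37*33)*G = (37*33)*2 = 1221*2 = 2442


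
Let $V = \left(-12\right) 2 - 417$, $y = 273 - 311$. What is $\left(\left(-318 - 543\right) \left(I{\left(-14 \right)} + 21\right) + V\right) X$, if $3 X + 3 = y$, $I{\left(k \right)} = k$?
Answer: $88396$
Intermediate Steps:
$y = -38$ ($y = 273 - 311 = -38$)
$V = -441$ ($V = -24 - 417 = -441$)
$X = - \frac{41}{3}$ ($X = -1 + \frac{1}{3} \left(-38\right) = -1 - \frac{38}{3} = - \frac{41}{3} \approx -13.667$)
$\left(\left(-318 - 543\right) \left(I{\left(-14 \right)} + 21\right) + V\right) X = \left(\left(-318 - 543\right) \left(-14 + 21\right) - 441\right) \left(- \frac{41}{3}\right) = \left(\left(-861\right) 7 - 441\right) \left(- \frac{41}{3}\right) = \left(-6027 - 441\right) \left(- \frac{41}{3}\right) = \left(-6468\right) \left(- \frac{41}{3}\right) = 88396$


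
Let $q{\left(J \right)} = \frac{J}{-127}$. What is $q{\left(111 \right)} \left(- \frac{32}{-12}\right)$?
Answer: $- \frac{296}{127} \approx -2.3307$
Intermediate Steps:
$q{\left(J \right)} = - \frac{J}{127}$ ($q{\left(J \right)} = J \left(- \frac{1}{127}\right) = - \frac{J}{127}$)
$q{\left(111 \right)} \left(- \frac{32}{-12}\right) = \left(- \frac{1}{127}\right) 111 \left(- \frac{32}{-12}\right) = - \frac{111 \left(\left(-32\right) \left(- \frac{1}{12}\right)\right)}{127} = \left(- \frac{111}{127}\right) \frac{8}{3} = - \frac{296}{127}$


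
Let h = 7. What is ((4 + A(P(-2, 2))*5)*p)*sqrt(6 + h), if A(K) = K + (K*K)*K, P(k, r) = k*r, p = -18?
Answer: 6048*sqrt(13) ≈ 21806.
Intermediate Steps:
A(K) = K + K**3 (A(K) = K + K**2*K = K + K**3)
((4 + A(P(-2, 2))*5)*p)*sqrt(6 + h) = ((4 + (-2*2 + (-2*2)**3)*5)*(-18))*sqrt(6 + 7) = ((4 + (-4 + (-4)**3)*5)*(-18))*sqrt(13) = ((4 + (-4 - 64)*5)*(-18))*sqrt(13) = ((4 - 68*5)*(-18))*sqrt(13) = ((4 - 340)*(-18))*sqrt(13) = (-336*(-18))*sqrt(13) = 6048*sqrt(13)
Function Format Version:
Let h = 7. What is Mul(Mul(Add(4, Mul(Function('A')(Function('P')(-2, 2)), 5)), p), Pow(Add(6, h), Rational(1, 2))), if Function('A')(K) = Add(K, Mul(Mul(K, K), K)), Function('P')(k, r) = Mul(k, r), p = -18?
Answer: Mul(6048, Pow(13, Rational(1, 2))) ≈ 21806.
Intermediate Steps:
Function('A')(K) = Add(K, Pow(K, 3)) (Function('A')(K) = Add(K, Mul(Pow(K, 2), K)) = Add(K, Pow(K, 3)))
Mul(Mul(Add(4, Mul(Function('A')(Function('P')(-2, 2)), 5)), p), Pow(Add(6, h), Rational(1, 2))) = Mul(Mul(Add(4, Mul(Add(Mul(-2, 2), Pow(Mul(-2, 2), 3)), 5)), -18), Pow(Add(6, 7), Rational(1, 2))) = Mul(Mul(Add(4, Mul(Add(-4, Pow(-4, 3)), 5)), -18), Pow(13, Rational(1, 2))) = Mul(Mul(Add(4, Mul(Add(-4, -64), 5)), -18), Pow(13, Rational(1, 2))) = Mul(Mul(Add(4, Mul(-68, 5)), -18), Pow(13, Rational(1, 2))) = Mul(Mul(Add(4, -340), -18), Pow(13, Rational(1, 2))) = Mul(Mul(-336, -18), Pow(13, Rational(1, 2))) = Mul(6048, Pow(13, Rational(1, 2)))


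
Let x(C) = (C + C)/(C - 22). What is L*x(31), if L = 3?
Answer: 62/3 ≈ 20.667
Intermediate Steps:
x(C) = 2*C/(-22 + C) (x(C) = (2*C)/(-22 + C) = 2*C/(-22 + C))
L*x(31) = 3*(2*31/(-22 + 31)) = 3*(2*31/9) = 3*(2*31*(⅑)) = 3*(62/9) = 62/3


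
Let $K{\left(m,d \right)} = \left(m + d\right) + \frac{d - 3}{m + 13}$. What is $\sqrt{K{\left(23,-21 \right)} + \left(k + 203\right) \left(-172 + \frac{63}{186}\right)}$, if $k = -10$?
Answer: $\frac{i \sqrt{1146141114}}{186} \approx 182.01 i$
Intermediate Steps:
$K{\left(m,d \right)} = d + m + \frac{-3 + d}{13 + m}$ ($K{\left(m,d \right)} = \left(d + m\right) + \frac{-3 + d}{13 + m} = d + m + \frac{-3 + d}{13 + m}$)
$\sqrt{K{\left(23,-21 \right)} + \left(k + 203\right) \left(-172 + \frac{63}{186}\right)} = \sqrt{\frac{-3 + 23^{2} + 13 \cdot 23 + 14 \left(-21\right) - 483}{13 + 23} + \left(-10 + 203\right) \left(-172 + \frac{63}{186}\right)} = \sqrt{\frac{-3 + 529 + 299 - 294 - 483}{36} + 193 \left(-172 + 63 \cdot \frac{1}{186}\right)} = \sqrt{\frac{1}{36} \cdot 48 + 193 \left(-172 + \frac{21}{62}\right)} = \sqrt{\frac{4}{3} + 193 \left(- \frac{10643}{62}\right)} = \sqrt{\frac{4}{3} - \frac{2054099}{62}} = \sqrt{- \frac{6162049}{186}} = \frac{i \sqrt{1146141114}}{186}$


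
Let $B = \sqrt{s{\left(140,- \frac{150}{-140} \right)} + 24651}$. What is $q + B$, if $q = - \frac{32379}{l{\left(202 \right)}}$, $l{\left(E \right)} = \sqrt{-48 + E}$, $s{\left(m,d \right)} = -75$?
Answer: $64 \sqrt{6} - \frac{32379 \sqrt{154}}{154} \approx -2452.4$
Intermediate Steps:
$B = 64 \sqrt{6}$ ($B = \sqrt{-75 + 24651} = \sqrt{24576} = 64 \sqrt{6} \approx 156.77$)
$q = - \frac{32379 \sqrt{154}}{154}$ ($q = - \frac{32379}{\sqrt{-48 + 202}} = - \frac{32379}{\sqrt{154}} = - 32379 \frac{\sqrt{154}}{154} = - \frac{32379 \sqrt{154}}{154} \approx -2609.2$)
$q + B = - \frac{32379 \sqrt{154}}{154} + 64 \sqrt{6} = 64 \sqrt{6} - \frac{32379 \sqrt{154}}{154}$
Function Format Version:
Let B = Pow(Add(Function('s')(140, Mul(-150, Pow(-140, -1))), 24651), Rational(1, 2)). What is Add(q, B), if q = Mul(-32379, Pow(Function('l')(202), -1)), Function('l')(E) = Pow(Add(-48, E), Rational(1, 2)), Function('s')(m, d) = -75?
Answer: Add(Mul(64, Pow(6, Rational(1, 2))), Mul(Rational(-32379, 154), Pow(154, Rational(1, 2)))) ≈ -2452.4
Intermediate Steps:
B = Mul(64, Pow(6, Rational(1, 2))) (B = Pow(Add(-75, 24651), Rational(1, 2)) = Pow(24576, Rational(1, 2)) = Mul(64, Pow(6, Rational(1, 2))) ≈ 156.77)
q = Mul(Rational(-32379, 154), Pow(154, Rational(1, 2))) (q = Mul(-32379, Pow(Pow(Add(-48, 202), Rational(1, 2)), -1)) = Mul(-32379, Pow(Pow(154, Rational(1, 2)), -1)) = Mul(-32379, Mul(Rational(1, 154), Pow(154, Rational(1, 2)))) = Mul(Rational(-32379, 154), Pow(154, Rational(1, 2))) ≈ -2609.2)
Add(q, B) = Add(Mul(Rational(-32379, 154), Pow(154, Rational(1, 2))), Mul(64, Pow(6, Rational(1, 2)))) = Add(Mul(64, Pow(6, Rational(1, 2))), Mul(Rational(-32379, 154), Pow(154, Rational(1, 2))))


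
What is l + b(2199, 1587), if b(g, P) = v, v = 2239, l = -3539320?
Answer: -3537081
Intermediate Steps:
b(g, P) = 2239
l + b(2199, 1587) = -3539320 + 2239 = -3537081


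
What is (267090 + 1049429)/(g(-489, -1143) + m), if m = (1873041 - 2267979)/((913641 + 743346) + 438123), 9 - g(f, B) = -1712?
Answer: 153236229005/200293854 ≈ 765.06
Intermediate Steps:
g(f, B) = 1721 (g(f, B) = 9 - 1*(-1712) = 9 + 1712 = 1721)
m = -21941/116395 (m = -394938/(1656987 + 438123) = -394938/2095110 = -394938*1/2095110 = -21941/116395 ≈ -0.18850)
(267090 + 1049429)/(g(-489, -1143) + m) = (267090 + 1049429)/(1721 - 21941/116395) = 1316519/(200293854/116395) = 1316519*(116395/200293854) = 153236229005/200293854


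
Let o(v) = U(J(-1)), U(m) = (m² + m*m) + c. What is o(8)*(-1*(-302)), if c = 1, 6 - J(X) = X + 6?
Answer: 906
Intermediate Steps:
J(X) = -X (J(X) = 6 - (X + 6) = 6 - (6 + X) = 6 + (-6 - X) = -X)
U(m) = 1 + 2*m² (U(m) = (m² + m*m) + 1 = (m² + m²) + 1 = 2*m² + 1 = 1 + 2*m²)
o(v) = 3 (o(v) = 1 + 2*(-1*(-1))² = 1 + 2*1² = 1 + 2*1 = 1 + 2 = 3)
o(8)*(-1*(-302)) = 3*(-1*(-302)) = 3*302 = 906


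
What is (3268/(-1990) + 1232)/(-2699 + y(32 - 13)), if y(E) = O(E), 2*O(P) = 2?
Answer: -612103/1342255 ≈ -0.45603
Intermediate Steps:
O(P) = 1 (O(P) = (½)*2 = 1)
y(E) = 1
(3268/(-1990) + 1232)/(-2699 + y(32 - 13)) = (3268/(-1990) + 1232)/(-2699 + 1) = (3268*(-1/1990) + 1232)/(-2698) = (-1634/995 + 1232)*(-1/2698) = (1224206/995)*(-1/2698) = -612103/1342255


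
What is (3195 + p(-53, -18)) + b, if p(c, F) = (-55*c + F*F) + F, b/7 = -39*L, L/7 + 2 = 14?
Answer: -16516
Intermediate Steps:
L = 84 (L = -14 + 7*14 = -14 + 98 = 84)
b = -22932 (b = 7*(-39*84) = 7*(-3276) = -22932)
p(c, F) = F + F² - 55*c (p(c, F) = (-55*c + F²) + F = (F² - 55*c) + F = F + F² - 55*c)
(3195 + p(-53, -18)) + b = (3195 + (-18 + (-18)² - 55*(-53))) - 22932 = (3195 + (-18 + 324 + 2915)) - 22932 = (3195 + 3221) - 22932 = 6416 - 22932 = -16516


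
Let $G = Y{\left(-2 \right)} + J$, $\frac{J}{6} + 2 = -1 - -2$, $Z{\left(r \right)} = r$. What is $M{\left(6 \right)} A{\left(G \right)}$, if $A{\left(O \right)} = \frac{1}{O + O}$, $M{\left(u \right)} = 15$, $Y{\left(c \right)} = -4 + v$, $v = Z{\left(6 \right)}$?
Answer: $- \frac{15}{8} \approx -1.875$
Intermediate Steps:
$v = 6$
$Y{\left(c \right)} = 2$ ($Y{\left(c \right)} = -4 + 6 = 2$)
$J = -6$ ($J = -12 + 6 \left(-1 - -2\right) = -12 + 6 \left(-1 + 2\right) = -12 + 6 \cdot 1 = -12 + 6 = -6$)
$G = -4$ ($G = 2 - 6 = -4$)
$A{\left(O \right)} = \frac{1}{2 O}$
$M{\left(6 \right)} A{\left(G \right)} = 15 \frac{1}{2 \left(-4\right)} = 15 \cdot \frac{1}{2} \left(- \frac{1}{4}\right) = 15 \left(- \frac{1}{8}\right) = - \frac{15}{8}$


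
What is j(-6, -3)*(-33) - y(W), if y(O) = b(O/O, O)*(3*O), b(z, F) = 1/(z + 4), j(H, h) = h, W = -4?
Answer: 507/5 ≈ 101.40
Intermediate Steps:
b(z, F) = 1/(4 + z)
y(O) = 3*O/5 (y(O) = (3*O)/(4 + O/O) = (3*O)/(4 + 1) = (3*O)/5 = 3*O/5)
j(-6, -3)*(-33) - y(W) = -3*(-33) - 3*(-4)/5 = 99 - 1*(-12/5) = 99 + 12/5 = 507/5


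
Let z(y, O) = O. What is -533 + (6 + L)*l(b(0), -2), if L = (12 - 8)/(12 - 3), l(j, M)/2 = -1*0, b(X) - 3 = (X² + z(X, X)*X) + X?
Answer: -533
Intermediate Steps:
b(X) = 3 + X + 2*X² (b(X) = 3 + ((X² + X*X) + X) = 3 + ((X² + X²) + X) = 3 + (2*X² + X) = 3 + (X + 2*X²) = 3 + X + 2*X²)
l(j, M) = 0 (l(j, M) = 2*(-1*0) = 2*0 = 0)
L = 4/9 ≈ 0.44444
-533 + (6 + L)*l(b(0), -2) = -533 + (6 + 4/9)*0 = -533 + (58/9)*0 = -533 + 0 = -533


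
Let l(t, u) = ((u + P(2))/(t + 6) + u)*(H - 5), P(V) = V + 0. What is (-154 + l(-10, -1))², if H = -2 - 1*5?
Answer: 19321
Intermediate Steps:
P(V) = V
H = -7 (H = -2 - 5 = -7)
l(t, u) = -12*u - 12*(2 + u)/(6 + t) (l(t, u) = ((u + 2)/(t + 6) + u)*(-7 - 5) = ((2 + u)/(6 + t) + u)*(-12) = (u + (2 + u)/(6 + t))*(-12) = -12*u - 12*(2 + u)/(6 + t))
(-154 + l(-10, -1))² = (-154 + 12*(-2 - 7*(-1) - 1*(-10)*(-1))/(6 - 10))² = (-154 + 12*(-2 + 7 - 10)/(-4))² = (-154 + 12*(-¼)*(-5))² = (-154 + 15)² = (-139)² = 19321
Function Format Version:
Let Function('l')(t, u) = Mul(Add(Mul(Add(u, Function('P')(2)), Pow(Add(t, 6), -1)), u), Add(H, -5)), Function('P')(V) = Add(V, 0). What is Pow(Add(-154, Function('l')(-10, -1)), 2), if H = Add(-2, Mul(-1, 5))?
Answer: 19321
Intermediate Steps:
Function('P')(V) = V
H = -7 (H = Add(-2, -5) = -7)
Function('l')(t, u) = Add(Mul(-12, u), Mul(-12, Pow(Add(6, t), -1), Add(2, u))) (Function('l')(t, u) = Mul(Add(Mul(Add(u, 2), Pow(Add(t, 6), -1)), u), Add(-7, -5)) = Mul(Add(Mul(Add(2, u), Pow(Add(6, t), -1)), u), -12) = Mul(Add(Mul(Pow(Add(6, t), -1), Add(2, u)), u), -12) = Mul(Add(u, Mul(Pow(Add(6, t), -1), Add(2, u))), -12) = Add(Mul(-12, u), Mul(-12, Pow(Add(6, t), -1), Add(2, u))))
Pow(Add(-154, Function('l')(-10, -1)), 2) = Pow(Add(-154, Mul(12, Pow(Add(6, -10), -1), Add(-2, Mul(-7, -1), Mul(-1, -10, -1)))), 2) = Pow(Add(-154, Mul(12, Pow(-4, -1), Add(-2, 7, -10))), 2) = Pow(Add(-154, Mul(12, Rational(-1, 4), -5)), 2) = Pow(Add(-154, 15), 2) = Pow(-139, 2) = 19321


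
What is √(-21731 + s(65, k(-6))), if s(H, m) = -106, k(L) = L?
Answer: I*√21837 ≈ 147.77*I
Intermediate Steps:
√(-21731 + s(65, k(-6))) = √(-21731 - 106) = √(-21837) = I*√21837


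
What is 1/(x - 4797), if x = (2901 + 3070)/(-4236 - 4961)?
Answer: -9197/44123980 ≈ -0.00020844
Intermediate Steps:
x = -5971/9197 (x = 5971/(-9197) = 5971*(-1/9197) = -5971/9197 ≈ -0.64923)
1/(x - 4797) = 1/(-5971/9197 - 4797) = 1/(-44123980/9197) = -9197/44123980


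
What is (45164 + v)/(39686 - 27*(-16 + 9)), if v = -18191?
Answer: 26973/39875 ≈ 0.67644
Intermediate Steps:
(45164 + v)/(39686 - 27*(-16 + 9)) = (45164 - 18191)/(39686 - 27*(-16 + 9)) = 26973/(39686 - 27*(-7)) = 26973/(39686 + 189) = 26973/39875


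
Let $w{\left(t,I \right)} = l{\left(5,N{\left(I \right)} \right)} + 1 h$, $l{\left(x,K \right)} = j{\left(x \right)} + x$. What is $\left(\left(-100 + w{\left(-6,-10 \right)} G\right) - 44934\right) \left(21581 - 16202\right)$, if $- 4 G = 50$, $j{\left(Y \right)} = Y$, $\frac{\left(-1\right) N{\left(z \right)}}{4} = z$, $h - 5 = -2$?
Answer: $- \frac{486223947}{2} \approx -2.4311 \cdot 10^{8}$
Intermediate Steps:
$h = 3$ ($h = 5 - 2 = 3$)
$N{\left(z \right)} = - 4 z$
$G = - \frac{25}{2}$ ($G = \left(- \frac{1}{4}\right) 50 = - \frac{25}{2} \approx -12.5$)
$l{\left(x,K \right)} = 2 x$ ($l{\left(x,K \right)} = x + x = 2 x$)
$w{\left(t,I \right)} = 13$ ($w{\left(t,I \right)} = 2 \cdot 5 + 1 \cdot 3 = 10 + 3 = 13$)
$\left(\left(-100 + w{\left(-6,-10 \right)} G\right) - 44934\right) \left(21581 - 16202\right) = \left(\left(-100 + 13 \left(- \frac{25}{2}\right)\right) - 44934\right) \left(21581 - 16202\right) = \left(\left(-100 - \frac{325}{2}\right) - 44934\right) 5379 = \left(- \frac{525}{2} - 44934\right) 5379 = \left(- \frac{90393}{2}\right) 5379 = - \frac{486223947}{2}$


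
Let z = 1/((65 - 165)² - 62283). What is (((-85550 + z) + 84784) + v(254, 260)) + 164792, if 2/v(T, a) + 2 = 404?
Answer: 1723730095040/10508883 ≈ 1.6403e+5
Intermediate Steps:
z = -1/52283 (z = 1/((-100)² - 62283) = 1/(10000 - 62283) = 1/(-52283) = -1/52283 ≈ -1.9127e-5)
v(T, a) = 1/201 (v(T, a) = 2/(-2 + 404) = 2/402 = 2*(1/402) = 1/201)
(((-85550 + z) + 84784) + v(254, 260)) + 164792 = (((-85550 - 1/52283) + 84784) + 1/201) + 164792 = ((-4472810651/52283 + 84784) + 1/201) + 164792 = (-40048779/52283 + 1/201) + 164792 = -8049752296/10508883 + 164792 = 1723730095040/10508883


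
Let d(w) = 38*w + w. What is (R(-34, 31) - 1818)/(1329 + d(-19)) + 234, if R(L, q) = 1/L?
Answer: 4616315/19992 ≈ 230.91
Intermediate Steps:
d(w) = 39*w
(R(-34, 31) - 1818)/(1329 + d(-19)) + 234 = (1/(-34) - 1818)/(1329 + 39*(-19)) + 234 = (-1/34 - 1818)/(1329 - 741) + 234 = -61813/34/588 + 234 = -61813/34*1/588 + 234 = -61813/19992 + 234 = 4616315/19992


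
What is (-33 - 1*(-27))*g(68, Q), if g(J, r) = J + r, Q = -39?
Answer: -174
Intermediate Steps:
(-33 - 1*(-27))*g(68, Q) = (-33 - 1*(-27))*(68 - 39) = (-33 + 27)*29 = -6*29 = -174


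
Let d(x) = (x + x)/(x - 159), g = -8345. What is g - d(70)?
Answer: -742565/89 ≈ -8343.4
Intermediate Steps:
d(x) = 2*x/(-159 + x) (d(x) = (2*x)/(-159 + x) = 2*x/(-159 + x))
g - d(70) = -8345 - 2*70/(-159 + 70) = -8345 - 2*70/(-89) = -8345 - 2*70*(-1)/89 = -8345 - 1*(-140/89) = -8345 + 140/89 = -742565/89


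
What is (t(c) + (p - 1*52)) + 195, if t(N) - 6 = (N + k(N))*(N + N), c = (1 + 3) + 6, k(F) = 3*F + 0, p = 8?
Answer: 957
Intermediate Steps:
k(F) = 3*F
c = 10 (c = 4 + 6 = 10)
t(N) = 6 + 8*N² (t(N) = 6 + (N + 3*N)*(N + N) = 6 + (4*N)*(2*N) = 6 + 8*N²)
(t(c) + (p - 1*52)) + 195 = ((6 + 8*10²) + (8 - 1*52)) + 195 = ((6 + 8*100) + (8 - 52)) + 195 = ((6 + 800) - 44) + 195 = (806 - 44) + 195 = 762 + 195 = 957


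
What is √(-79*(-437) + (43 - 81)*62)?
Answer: √32167 ≈ 179.35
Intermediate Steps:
√(-79*(-437) + (43 - 81)*62) = √(34523 - 38*62) = √(34523 - 2356) = √32167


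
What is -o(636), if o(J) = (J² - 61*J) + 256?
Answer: -365956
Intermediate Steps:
o(J) = 256 + J² - 61*J
-o(636) = -(256 + 636² - 61*636) = -(256 + 404496 - 38796) = -1*365956 = -365956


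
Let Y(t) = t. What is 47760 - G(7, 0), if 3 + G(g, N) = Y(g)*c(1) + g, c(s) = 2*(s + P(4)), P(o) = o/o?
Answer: 47728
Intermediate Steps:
P(o) = 1
c(s) = 2 + 2*s (c(s) = 2*(s + 1) = 2*(1 + s) = 2 + 2*s)
G(g, N) = -3 + 5*g (G(g, N) = -3 + (g*(2 + 2*1) + g) = -3 + (g*(2 + 2) + g) = -3 + (g*4 + g) = -3 + (4*g + g) = -3 + 5*g)
47760 - G(7, 0) = 47760 - (-3 + 5*7) = 47760 - (-3 + 35) = 47760 - 1*32 = 47760 - 32 = 47728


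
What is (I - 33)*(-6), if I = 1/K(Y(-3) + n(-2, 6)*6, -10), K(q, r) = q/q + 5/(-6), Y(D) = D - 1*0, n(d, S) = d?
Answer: 162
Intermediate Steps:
Y(D) = D (Y(D) = D + 0 = D)
K(q, r) = ⅙ (K(q, r) = 1 + 5*(-⅙) = 1 - ⅚ = ⅙)
I = 6 (I = 1/(⅙) = 6)
(I - 33)*(-6) = (6 - 33)*(-6) = -27*(-6) = 162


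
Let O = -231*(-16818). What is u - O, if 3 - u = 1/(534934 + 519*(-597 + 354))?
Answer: -1588235648236/408817 ≈ -3.8850e+6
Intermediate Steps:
O = 3884958
u = 1226450/408817 (u = 3 - 1/(534934 + 519*(-597 + 354)) = 3 - 1/(534934 + 519*(-243)) = 3 - 1/(534934 - 126117) = 3 - 1/408817 = 1226450/408817 ≈ 3.0000)
u - O = 1226450/408817 - 1*3884958 = 1226450/408817 - 3884958 = -1588235648236/408817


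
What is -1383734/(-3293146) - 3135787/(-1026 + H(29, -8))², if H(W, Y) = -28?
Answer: -4394696087779/1829204290868 ≈ -2.4025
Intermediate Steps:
-1383734/(-3293146) - 3135787/(-1026 + H(29, -8))² = -1383734/(-3293146) - 3135787/(-1026 - 28)² = -1383734*(-1/3293146) - 3135787/((-1054)²) = 691867/1646573 - 3135787/1110916 = -4394696087779/1829204290868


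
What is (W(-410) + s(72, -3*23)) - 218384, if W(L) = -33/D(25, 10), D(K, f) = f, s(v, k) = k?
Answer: -2184563/10 ≈ -2.1846e+5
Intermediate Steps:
W(L) = -33/10
(W(-410) + s(72, -3*23)) - 218384 = (-33/10 - 3*23) - 218384 = (-33/10 - 69) - 218384 = -723/10 - 218384 = -2184563/10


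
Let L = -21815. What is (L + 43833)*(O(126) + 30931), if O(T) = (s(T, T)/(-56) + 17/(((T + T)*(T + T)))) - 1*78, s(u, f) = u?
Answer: 21568238809405/31752 ≈ 6.7927e+8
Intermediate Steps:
O(T) = -78 - T/56 + 17/(4*T²) (O(T) = (T/(-56) + 17/(((T + T)*(T + T)))) - 1*78 = (T*(-1/56) + 17/(((2*T)*(2*T)))) - 78 = (-T/56 + 17/((4*T²))) - 78 = (-T/56 + 17*(1/(4*T²))) - 78 = (-T/56 + 17/(4*T²)) - 78 = -78 - T/56 + 17/(4*T²))
(L + 43833)*(O(126) + 30931) = (-21815 + 43833)*((-78 - 1/56*126 + (17/4)/126²) + 30931) = 22018*((-78 - 9/4 + (17/4)*(1/15876)) + 30931) = 22018*((-78 - 9/4 + 17/63504) + 30931) = 22018*(-5096179/63504 + 30931) = 22018*(1959146045/63504) = 21568238809405/31752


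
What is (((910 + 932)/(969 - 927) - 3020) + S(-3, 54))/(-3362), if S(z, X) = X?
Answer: 20455/23534 ≈ 0.86917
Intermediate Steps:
(((910 + 932)/(969 - 927) - 3020) + S(-3, 54))/(-3362) = (((910 + 932)/(969 - 927) - 3020) + 54)/(-3362) = ((1842/42 - 3020) + 54)*(-1/3362) = ((1842*(1/42) - 3020) + 54)*(-1/3362) = ((307/7 - 3020) + 54)*(-1/3362) = (-20833/7 + 54)*(-1/3362) = -20455/7*(-1/3362) = 20455/23534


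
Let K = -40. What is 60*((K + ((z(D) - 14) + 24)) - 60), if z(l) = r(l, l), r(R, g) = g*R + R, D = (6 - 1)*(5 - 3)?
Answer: 1200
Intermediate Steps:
D = 10 (D = 5*2 = 10)
r(R, g) = R + R*g (r(R, g) = R*g + R = R + R*g)
z(l) = l*(1 + l)
60*((K + ((z(D) - 14) + 24)) - 60) = 60*((-40 + ((10*(1 + 10) - 14) + 24)) - 60) = 60*((-40 + ((10*11 - 14) + 24)) - 60) = 60*((-40 + ((110 - 14) + 24)) - 60) = 60*((-40 + (96 + 24)) - 60) = 60*((-40 + 120) - 60) = 60*(80 - 60) = 60*20 = 1200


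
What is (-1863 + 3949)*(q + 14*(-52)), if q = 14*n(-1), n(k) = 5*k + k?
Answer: -1693832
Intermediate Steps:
n(k) = 6*k
q = -84 (q = 14*(6*(-1)) = 14*(-6) = -84)
(-1863 + 3949)*(q + 14*(-52)) = (-1863 + 3949)*(-84 + 14*(-52)) = 2086*(-84 - 728) = 2086*(-812) = -1693832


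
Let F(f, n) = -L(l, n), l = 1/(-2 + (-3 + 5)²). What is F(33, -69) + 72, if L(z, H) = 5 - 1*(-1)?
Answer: 66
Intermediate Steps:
l = ½ (l = 1/(-2 + 2²) = 1/(-2 + 4) = 1/2 = ½ ≈ 0.50000)
L(z, H) = 6 (L(z, H) = 5 + 1 = 6)
F(f, n) = -6 (F(f, n) = -1*6 = -6)
F(33, -69) + 72 = -6 + 72 = 66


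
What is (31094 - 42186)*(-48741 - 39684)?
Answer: 980810100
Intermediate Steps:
(31094 - 42186)*(-48741 - 39684) = -11092*(-88425) = 980810100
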